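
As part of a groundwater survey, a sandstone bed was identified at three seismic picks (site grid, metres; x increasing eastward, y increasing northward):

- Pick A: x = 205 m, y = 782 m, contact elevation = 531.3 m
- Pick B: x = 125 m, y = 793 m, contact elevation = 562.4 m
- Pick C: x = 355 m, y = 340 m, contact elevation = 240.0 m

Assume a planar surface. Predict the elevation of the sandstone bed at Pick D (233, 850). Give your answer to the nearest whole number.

560 m

Let the plane be z = a·x + b·y + c.
Pick B−Pick A: −80a + 11b = 31.1;  Pick C−Pick A: 150a − 442b = −291.3.
Solving gives a = −0.31272, b = 0.55292.
Then c = 531.3 − a·205 − b·782 = 163.02.
At (233, 850): z = −72.9 + 470.0 + 163.02 = 560.1 m.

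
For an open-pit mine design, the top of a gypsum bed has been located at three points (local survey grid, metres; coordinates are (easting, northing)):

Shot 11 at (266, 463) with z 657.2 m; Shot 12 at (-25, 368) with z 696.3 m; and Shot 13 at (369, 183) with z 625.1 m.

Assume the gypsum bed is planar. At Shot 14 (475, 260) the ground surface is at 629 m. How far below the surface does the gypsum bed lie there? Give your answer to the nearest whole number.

Let the plane be z = a·E + b·N + c.
Shot 12−Shot 11: −291a − 95b = 39.1;  Shot 13−Shot 11: 103a − 280b = −32.1.
Solving gives a = −0.15337, b = 0.05822.
Then c = 657.2 − a·266 − b·463 = 671.04.
At (475, 260): z_contact = −72.9 + 15.1 + 671.04 = 613.3 m.
Depth below ground = 629 − 613.3 = 16 m.

16 m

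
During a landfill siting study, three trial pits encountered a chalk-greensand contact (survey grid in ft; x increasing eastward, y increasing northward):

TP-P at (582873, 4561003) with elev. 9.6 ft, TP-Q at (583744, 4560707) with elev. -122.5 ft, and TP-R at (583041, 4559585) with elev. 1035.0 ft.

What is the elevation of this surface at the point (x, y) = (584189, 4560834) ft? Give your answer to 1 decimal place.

-404.8 ft

Let the plane be z = a·x + b·y + c.
TP-Q−TP-P: 871a − 296b = −132.1;  TP-R−TP-P: 168a − 1418b = 1025.4.
Solving gives a = −0.414085460, b = −0.772190661.
Then c = 9.6 − a·582873 − b·4561003 = 3763332.76.
At (584189, 4560834): z = −241904.2 − 3521833.4 + 3763332.76 = -404.8 ft.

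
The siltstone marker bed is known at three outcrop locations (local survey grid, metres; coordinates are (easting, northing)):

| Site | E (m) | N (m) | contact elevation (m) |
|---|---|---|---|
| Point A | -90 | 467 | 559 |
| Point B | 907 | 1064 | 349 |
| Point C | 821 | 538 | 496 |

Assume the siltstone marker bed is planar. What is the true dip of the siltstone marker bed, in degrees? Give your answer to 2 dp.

15.42°

Let the plane be z = a·E + b·N + c.
Point B−Point A: 997a + 597b = −210;  Point C−Point A: 911a + 71b = −63.
Solving gives a = −0.04799, b = −0.27162.
Gradient magnitude |∇z| = √(a² + b²) = √(0.00230 + 0.07378) = 0.27583.
True dip = arctan(0.27583) = 15.42°, dipping toward N (azimuth ≈ 010°).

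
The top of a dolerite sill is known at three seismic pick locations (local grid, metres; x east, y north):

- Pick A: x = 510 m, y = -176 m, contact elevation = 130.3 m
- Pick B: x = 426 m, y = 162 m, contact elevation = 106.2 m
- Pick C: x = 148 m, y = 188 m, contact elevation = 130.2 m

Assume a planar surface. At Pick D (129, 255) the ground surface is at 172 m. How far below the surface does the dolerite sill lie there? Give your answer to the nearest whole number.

Two edge vectors: Pick A→Pick B = (-84, 338, -24.1), Pick A→Pick C = (-362, 364, -0.1).
Normal n = (Pick A→Pick B) × (Pick A→Pick C) = (8738.6, 8715.8, 91780).
So ∂z/∂x = −n_x/n_z = −0.09521 and ∂z/∂y = −n_y/n_z = −0.09496.
Intercept c from Pick A: 130.3 + 48.56 − 16.71 = 162.14.
At (129, 255): z_contact = −12.3 − 24.2 + 162.14 = 125.6 m.
Depth below ground = 172 − 125.6 = 46 m.

46 m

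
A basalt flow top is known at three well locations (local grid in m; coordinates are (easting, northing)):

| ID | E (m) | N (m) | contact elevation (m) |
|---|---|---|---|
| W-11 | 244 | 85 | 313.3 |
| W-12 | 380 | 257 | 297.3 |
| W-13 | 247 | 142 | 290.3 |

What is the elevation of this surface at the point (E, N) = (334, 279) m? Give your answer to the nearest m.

Two edge vectors: W-11→W-12 = (136, 172, -16), W-11→W-13 = (3, 57, -23).
Normal n = (W-11→W-12) × (W-11→W-13) = (-3044, 3080, 7236).
So ∂z/∂E = −n_x/n_z = 0.42067 and ∂z/∂N = −n_y/n_z = −0.42565.
Intercept c from W-11: 313.3 − 102.64 + 36.18 = 246.84.
At (334, 279): z = 140.5 − 118.8 + 246.84 = 268.6 m.

269 m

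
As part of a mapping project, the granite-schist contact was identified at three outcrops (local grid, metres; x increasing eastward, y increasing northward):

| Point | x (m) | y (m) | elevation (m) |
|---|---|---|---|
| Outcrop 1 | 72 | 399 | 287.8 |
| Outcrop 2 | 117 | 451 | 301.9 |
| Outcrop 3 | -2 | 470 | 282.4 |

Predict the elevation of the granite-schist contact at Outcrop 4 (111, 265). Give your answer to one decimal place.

279.7 m

Two edge vectors: Outcrop 1→Outcrop 2 = (45, 52, 14.1), Outcrop 1→Outcrop 3 = (-74, 71, -5.4).
Normal n = (Outcrop 1→Outcrop 2) × (Outcrop 1→Outcrop 3) = (-1281.9, -800.4, 7043).
So ∂z/∂x = −n_x/n_z = 0.18201 and ∂z/∂y = −n_y/n_z = 0.11364.
Intercept c from Outcrop 1: 287.8 − 13.10 − 45.34 = 229.35.
At (111, 265): z = 20.2 + 30.1 + 229.35 = 279.7 m.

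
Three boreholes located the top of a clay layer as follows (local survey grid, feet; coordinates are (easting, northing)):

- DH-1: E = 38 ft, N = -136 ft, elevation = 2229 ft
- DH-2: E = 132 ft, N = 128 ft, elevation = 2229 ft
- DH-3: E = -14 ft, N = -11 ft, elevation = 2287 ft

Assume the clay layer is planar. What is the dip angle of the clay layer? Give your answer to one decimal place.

Let the plane be z = a·E + b·N + c.
DH-2−DH-1: 94a + 264b = 0;  DH-3−DH-1: −52a + 125b = 58.
Solving gives a = −0.60099, b = 0.21399.
Gradient magnitude |∇z| = √(a² + b²) = √(0.36119 + 0.04579) = 0.63795.
True dip = arctan(0.63795) = 32.5°, dipping toward ESE (azimuth ≈ 110°).

32.5°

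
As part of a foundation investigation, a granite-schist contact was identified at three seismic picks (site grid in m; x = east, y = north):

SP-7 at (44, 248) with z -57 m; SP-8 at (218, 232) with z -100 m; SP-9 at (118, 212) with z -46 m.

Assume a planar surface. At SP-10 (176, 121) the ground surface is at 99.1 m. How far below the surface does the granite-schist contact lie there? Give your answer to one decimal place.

73.5 m

Two edge vectors: SP-7→SP-8 = (174, -16, -43), SP-7→SP-9 = (74, -36, 11).
Normal n = (SP-7→SP-8) × (SP-7→SP-9) = (-1724, -5096, -5080).
So ∂z/∂x = −n_x/n_z = −0.33937 and ∂z/∂y = −n_y/n_z = −1.00315.
Intercept c from SP-7: -57 + 14.93 + 248.78 = 206.71.
At (176, 121): z_contact = −59.73 − 121.38 + 206.71 = 25.60 m.
Depth below ground = 99.1 − 25.60 = 73.5 m.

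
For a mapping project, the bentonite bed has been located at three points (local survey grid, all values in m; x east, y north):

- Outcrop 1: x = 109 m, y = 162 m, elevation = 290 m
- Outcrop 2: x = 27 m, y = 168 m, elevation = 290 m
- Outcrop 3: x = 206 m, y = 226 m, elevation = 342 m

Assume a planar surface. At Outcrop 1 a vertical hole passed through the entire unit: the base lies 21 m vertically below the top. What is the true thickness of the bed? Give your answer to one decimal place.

16.9 m

Two edge vectors: Outcrop 1→Outcrop 2 = (-82, 6, 0), Outcrop 1→Outcrop 3 = (97, 64, 52).
Normal n = (Outcrop 1→Outcrop 2) × (Outcrop 1→Outcrop 3) = (312, 4264, -5830).
So ∂z/∂x = −n_x/n_z = 0.05352 and ∂z/∂y = −n_y/n_z = 0.73139.
|∇z| = √(a²+b²) = 0.73334, so dip δ = arctan(0.73334) = 36.25°.
True thickness = vertical thickness × cos δ = 21 × cos 36.25° = 16.9 m.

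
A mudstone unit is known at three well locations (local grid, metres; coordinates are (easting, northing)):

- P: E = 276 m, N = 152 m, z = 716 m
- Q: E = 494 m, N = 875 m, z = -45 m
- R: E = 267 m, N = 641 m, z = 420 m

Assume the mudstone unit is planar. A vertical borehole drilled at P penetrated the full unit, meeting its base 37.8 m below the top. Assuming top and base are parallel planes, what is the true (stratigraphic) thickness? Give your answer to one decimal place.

Two edge vectors: P→Q = (218, 723, -761), P→R = (-9, 489, -296).
Normal n = (P→Q) × (P→R) = (158121, 71377, 113109).
So ∂z/∂E = −n_x/n_z = −1.39795 and ∂z/∂N = −n_y/n_z = −0.63105.
|∇z| = √(a²+b²) = 1.53378, so dip δ = arctan(1.53378) = 56.90°.
True thickness = vertical thickness × cos δ = 37.8 × cos 56.90° = 20.6 m.

20.6 m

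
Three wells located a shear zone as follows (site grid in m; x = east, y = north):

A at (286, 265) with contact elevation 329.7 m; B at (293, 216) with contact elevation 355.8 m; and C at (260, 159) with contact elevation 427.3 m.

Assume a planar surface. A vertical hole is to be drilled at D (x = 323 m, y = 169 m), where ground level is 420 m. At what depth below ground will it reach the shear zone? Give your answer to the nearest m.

62 m

Let the plane be z = a·x + b·y + c.
B−A: 7a − 49b = 26.1;  C−A: −26a − 106b = 97.6.
Solving gives a = −0.99990, b = −0.67550.
Then c = 329.7 − a·286 − b·265 = 794.68.
At (323, 169): z_contact = −323.0 − 114.2 + 794.68 = 357.6 m.
Depth below ground = 420 − 357.6 = 62 m.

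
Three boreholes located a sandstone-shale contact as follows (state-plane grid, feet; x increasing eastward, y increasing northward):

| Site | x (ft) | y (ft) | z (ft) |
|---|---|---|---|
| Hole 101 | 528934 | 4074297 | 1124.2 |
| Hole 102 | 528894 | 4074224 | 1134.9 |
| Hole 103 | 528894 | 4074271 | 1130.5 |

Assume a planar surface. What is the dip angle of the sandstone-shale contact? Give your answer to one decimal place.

Two edge vectors: Hole 101→Hole 102 = (-40, -73, 10.7), Hole 101→Hole 103 = (-40, -26, 6.3).
Normal n = (Hole 101→Hole 102) × (Hole 101→Hole 103) = (-181.7, -176, -1880).
So ∂z/∂x = −n_x/n_z = −0.09665 and ∂z/∂y = −n_y/n_z = −0.09362.
Gradient magnitude |∇z| = √(a² + b²) = √(0.00934 + 0.00876) = 0.13456.
True dip = arctan(0.13456) = 7.7°, dipping toward NE (azimuth ≈ 046°).

7.7°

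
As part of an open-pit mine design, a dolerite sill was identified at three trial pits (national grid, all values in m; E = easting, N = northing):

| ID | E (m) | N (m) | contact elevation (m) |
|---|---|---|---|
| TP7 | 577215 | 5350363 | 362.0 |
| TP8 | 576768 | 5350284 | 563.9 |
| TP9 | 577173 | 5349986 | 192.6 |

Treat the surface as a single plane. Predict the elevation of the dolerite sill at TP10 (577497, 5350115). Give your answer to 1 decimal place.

82.8 m

Let the plane be z = a·E + b·N + c.
TP8−TP7: −447a − 79b = 201.9;  TP9−TP7: −42a − 377b = −169.4.
Solving gives a = −0.541757616, b = 0.509691830.
Then c = 362 − a·577215 − b·5350363 = −2413963.69.
At (577497, 5350115): z = −312863.4 + 2726909.9 − 2413963.69 = 82.8 m.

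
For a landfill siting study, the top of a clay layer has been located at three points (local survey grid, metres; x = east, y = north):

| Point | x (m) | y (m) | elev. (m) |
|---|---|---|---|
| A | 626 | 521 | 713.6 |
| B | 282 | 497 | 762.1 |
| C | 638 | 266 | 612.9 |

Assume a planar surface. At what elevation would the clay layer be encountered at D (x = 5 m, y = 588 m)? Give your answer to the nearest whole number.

844 m

Let the plane be z = a·x + b·y + c.
B−A: −344a − 24b = 48.5;  C−A: 12a − 255b = −100.7.
Solving gives a = −0.16799, b = 0.38700.
Then c = 713.6 − a·626 − b·521 = 617.14.
At (5, 588): z = −0.8 + 227.6 + 617.14 = 843.8 m.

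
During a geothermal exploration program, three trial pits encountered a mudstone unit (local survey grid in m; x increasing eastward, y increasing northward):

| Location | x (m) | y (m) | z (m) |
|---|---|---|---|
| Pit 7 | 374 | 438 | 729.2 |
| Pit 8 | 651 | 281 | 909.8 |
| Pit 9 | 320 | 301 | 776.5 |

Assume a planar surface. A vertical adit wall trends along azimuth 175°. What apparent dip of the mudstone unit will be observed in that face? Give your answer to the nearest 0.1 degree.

27.6°

Two edge vectors: Pit 7→Pit 8 = (277, -157, 180.6), Pit 7→Pit 9 = (-54, -137, 47.3).
Normal n = (Pit 7→Pit 8) × (Pit 7→Pit 9) = (17316.1, -22854.5, -46427).
So ∂z/∂x = −n_x/n_z = 0.37297 and ∂z/∂y = −n_y/n_z = −0.49227.
Unit vector along 175° is (sin 175°, cos 175°) = (0.0872, -0.9962).
Slope in that direction = a·(0.0872) + b·(-0.9962) = 0.52290.
Apparent dip = arctan|0.52290| = 27.6° (true dip is 31.7°, so apparent ≤ true as expected).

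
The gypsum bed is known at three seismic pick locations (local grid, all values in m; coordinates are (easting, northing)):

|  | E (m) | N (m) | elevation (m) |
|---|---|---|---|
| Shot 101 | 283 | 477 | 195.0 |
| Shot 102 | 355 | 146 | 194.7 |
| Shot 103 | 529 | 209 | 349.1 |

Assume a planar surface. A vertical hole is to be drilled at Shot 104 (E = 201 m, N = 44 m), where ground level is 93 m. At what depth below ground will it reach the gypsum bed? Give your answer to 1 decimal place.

Two edge vectors: Shot 101→Shot 102 = (72, -331, -0.3), Shot 101→Shot 103 = (246, -268, 154.1).
Normal n = (Shot 101→Shot 102) × (Shot 101→Shot 103) = (-51087.5, -11169, 62130).
So ∂z/∂E = −n_x/n_z = 0.82227 and ∂z/∂N = −n_y/n_z = 0.17977.
Intercept c from Shot 101: 195 − 232.70 − 85.75 = −123.45.
At (201, 44): z_contact = 165.28 + 7.91 − 123.45 = 49.73 m.
Depth below ground = 93 − 49.73 = 43.3 m.

43.3 m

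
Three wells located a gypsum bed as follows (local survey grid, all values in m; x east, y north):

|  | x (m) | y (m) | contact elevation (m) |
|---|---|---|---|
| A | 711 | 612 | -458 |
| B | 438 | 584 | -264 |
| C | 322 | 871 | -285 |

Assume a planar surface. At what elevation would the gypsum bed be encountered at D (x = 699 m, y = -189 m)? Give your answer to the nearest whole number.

-173 m

Two edge vectors: A→B = (-273, -28, 194), A→C = (-389, 259, 173).
Normal n = (A→B) × (A→C) = (-55090, -28237, -81599).
So ∂z/∂x = −n_x/n_z = −0.67513 and ∂z/∂y = −n_y/n_z = −0.34605.
Intercept c from A: -458 + 480.02 + 211.78 = 233.80.
At (699, -189): z = −471.9 + 65.4 + 233.80 = -172.7 m.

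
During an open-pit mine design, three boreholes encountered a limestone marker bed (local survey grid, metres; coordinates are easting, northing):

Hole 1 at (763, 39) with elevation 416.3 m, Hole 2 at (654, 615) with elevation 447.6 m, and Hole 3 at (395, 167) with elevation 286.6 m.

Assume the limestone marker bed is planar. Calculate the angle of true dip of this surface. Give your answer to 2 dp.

22.69°

Let the plane be z = a·easting + b·northing + c.
Hole 2−Hole 1: −109a + 576b = 31.3;  Hole 3−Hole 1: −368a + 128b = −129.7.
Solving gives a = 0.39751, b = 0.12956.
Gradient magnitude |∇z| = √(a² + b²) = √(0.15802 + 0.01679) = 0.41809.
True dip = arctan(0.41809) = 22.69°, dipping toward WSW (azimuth ≈ 252°).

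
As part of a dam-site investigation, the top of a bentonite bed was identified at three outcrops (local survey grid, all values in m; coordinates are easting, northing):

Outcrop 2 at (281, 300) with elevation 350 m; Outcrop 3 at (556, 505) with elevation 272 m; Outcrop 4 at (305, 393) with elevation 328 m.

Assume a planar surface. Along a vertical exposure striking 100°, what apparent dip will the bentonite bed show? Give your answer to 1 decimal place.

5.5°

Let the plane be z = a·easting + b·northing + c.
Outcrop 3−Outcrop 2: 275a + 205b = −78;  Outcrop 4−Outcrop 2: 24a + 93b = −22.
Solving gives a = −0.13285, b = −0.20228.
Unit vector along 100° is (sin 100°, cos 100°) = (0.9848, -0.1736).
Slope in that direction = a·(0.9848) + b·(-0.1736) = −0.09571.
Apparent dip = arctan|0.09571| = 5.5° (true dip is 13.6°, so apparent ≤ true as expected).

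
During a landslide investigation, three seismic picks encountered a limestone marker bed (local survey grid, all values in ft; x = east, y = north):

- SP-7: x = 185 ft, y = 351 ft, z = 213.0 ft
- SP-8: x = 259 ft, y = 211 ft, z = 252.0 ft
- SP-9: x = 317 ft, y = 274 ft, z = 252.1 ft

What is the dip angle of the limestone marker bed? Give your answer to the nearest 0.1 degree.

14.7°

Let the plane be z = a·x + b·y + c.
SP-8−SP-7: 74a − 140b = 39;  SP-9−SP-7: 132a − 77b = 39.1.
Solving gives a = 0.19332, b = −0.17639.
Gradient magnitude |∇z| = √(a² + b²) = √(0.03737 + 0.03111) = 0.26170.
True dip = arctan(0.26170) = 14.7°, dipping toward NW (azimuth ≈ 312°).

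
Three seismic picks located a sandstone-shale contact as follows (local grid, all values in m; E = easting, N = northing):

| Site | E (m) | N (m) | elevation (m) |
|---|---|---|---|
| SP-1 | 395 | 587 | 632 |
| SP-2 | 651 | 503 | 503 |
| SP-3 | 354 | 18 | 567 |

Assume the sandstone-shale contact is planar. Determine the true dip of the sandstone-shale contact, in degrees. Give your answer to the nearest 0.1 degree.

25.6°

Let the plane be z = a·E + b·N + c.
SP-2−SP-1: 256a − 84b = −129;  SP-3−SP-1: −41a − 569b = −65.
Solving gives a = −0.45565, b = 0.14707.
Gradient magnitude |∇z| = √(a² + b²) = √(0.20762 + 0.02163) = 0.47880.
True dip = arctan(0.47880) = 25.6°, dipping toward ESE (azimuth ≈ 108°).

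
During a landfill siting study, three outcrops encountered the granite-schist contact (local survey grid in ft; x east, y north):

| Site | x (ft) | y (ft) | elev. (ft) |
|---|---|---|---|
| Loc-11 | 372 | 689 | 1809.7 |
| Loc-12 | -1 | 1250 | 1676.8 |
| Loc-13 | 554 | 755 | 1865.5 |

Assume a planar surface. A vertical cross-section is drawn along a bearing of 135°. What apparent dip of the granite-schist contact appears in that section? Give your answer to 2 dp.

Two edge vectors: Loc-11→Loc-12 = (-373, 561, -132.9), Loc-11→Loc-13 = (182, 66, 55.8).
Normal n = (Loc-11→Loc-12) × (Loc-11→Loc-13) = (40075.2, -3374.4, -126720).
So ∂z/∂x = −n_x/n_z = 0.31625 and ∂z/∂y = −n_y/n_z = −0.02663.
Unit vector along 135° is (sin 135°, cos 135°) = (0.7071, -0.7071).
Slope in that direction = a·(0.7071) + b·(-0.7071) = 0.24245.
Apparent dip = arctan|0.24245| = 13.63° (true dip is 17.6°, so apparent ≤ true as expected).

13.63°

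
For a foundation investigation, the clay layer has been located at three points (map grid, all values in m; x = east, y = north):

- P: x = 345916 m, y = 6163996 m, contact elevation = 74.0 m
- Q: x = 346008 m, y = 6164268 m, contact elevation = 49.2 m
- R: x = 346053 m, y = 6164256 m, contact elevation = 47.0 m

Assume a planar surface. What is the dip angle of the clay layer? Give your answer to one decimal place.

5.5°

Two edge vectors: P→Q = (92, 272, -24.8), P→R = (137, 260, -27).
Normal n = (P→Q) × (P→R) = (-896, -913.6, -13344).
So ∂z/∂x = −n_x/n_z = −0.06715 and ∂z/∂y = −n_y/n_z = −0.06847.
Gradient magnitude |∇z| = √(a² + b²) = √(0.00451 + 0.00469) = 0.09590.
True dip = arctan(0.09590) = 5.5°, dipping toward NE (azimuth ≈ 044°).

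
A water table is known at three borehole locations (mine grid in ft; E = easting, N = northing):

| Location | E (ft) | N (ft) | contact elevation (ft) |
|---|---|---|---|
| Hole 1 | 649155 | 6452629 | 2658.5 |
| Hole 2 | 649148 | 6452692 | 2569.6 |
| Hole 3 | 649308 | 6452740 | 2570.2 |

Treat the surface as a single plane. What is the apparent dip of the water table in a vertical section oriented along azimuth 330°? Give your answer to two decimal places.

Let the plane be z = a·E + b·N + c.
Hole 2−Hole 1: −7a + 63b = −88.9;  Hole 3−Hole 1: 153a + 111b = −88.3.
Solving gives a = 0.41331, b = −1.36519.
Unit vector along 330° is (sin 330°, cos 330°) = (-0.5000, 0.8660).
Slope in that direction = a·(-0.5000) + b·(0.8660) = −1.38894.
Apparent dip = arctan|1.38894| = 54.25° (true dip is 55.0°, so apparent ≤ true as expected).

54.25°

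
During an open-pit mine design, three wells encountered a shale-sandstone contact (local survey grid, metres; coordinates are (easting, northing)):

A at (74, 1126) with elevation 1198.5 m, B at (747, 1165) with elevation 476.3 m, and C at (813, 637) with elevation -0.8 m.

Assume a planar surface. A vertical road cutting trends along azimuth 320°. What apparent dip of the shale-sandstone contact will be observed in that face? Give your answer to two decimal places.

Two edge vectors: A→B = (673, 39, -722.2), A→C = (739, -489, -1199.3).
Normal n = (A→B) × (A→C) = (-399928.5, 273423.1, -357918).
So ∂z/∂E = −n_x/n_z = −1.11737 and ∂z/∂N = −n_y/n_z = 0.76393.
Unit vector along 320° is (sin 320°, cos 320°) = (-0.6428, 0.7660).
Slope in that direction = a·(-0.6428) + b·(0.7660) = 1.30344.
Apparent dip = arctan|1.30344| = 52.50° (true dip is 53.5°, so apparent ≤ true as expected).

52.50°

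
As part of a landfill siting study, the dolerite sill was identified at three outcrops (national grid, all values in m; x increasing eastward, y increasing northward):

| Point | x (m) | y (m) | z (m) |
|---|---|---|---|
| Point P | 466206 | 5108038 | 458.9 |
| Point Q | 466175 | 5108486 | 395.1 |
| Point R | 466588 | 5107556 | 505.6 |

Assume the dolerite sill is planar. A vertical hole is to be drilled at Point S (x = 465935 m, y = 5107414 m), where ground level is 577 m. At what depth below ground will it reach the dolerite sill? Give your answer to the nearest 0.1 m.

9.5 m

Two edge vectors: Point P→Point Q = (-31, 448, -63.8), Point P→Point R = (382, -482, 46.7).
Normal n = (Point P→Point Q) × (Point P→Point R) = (-9830, -22923.9, -156194).
So ∂z/∂x = −n_x/n_z = −0.062934556 and ∂z/∂y = −n_y/n_z = −0.146765561.
Intercept c from Point P: 458.9 + 29340.47 + 749684.06 = 779483.43.
At (465935, 5107414): z_contact = −29323.41 − 749592.48 + 779483.43 = 567.54 m.
Depth below ground = 577 − 567.54 = 9.5 m.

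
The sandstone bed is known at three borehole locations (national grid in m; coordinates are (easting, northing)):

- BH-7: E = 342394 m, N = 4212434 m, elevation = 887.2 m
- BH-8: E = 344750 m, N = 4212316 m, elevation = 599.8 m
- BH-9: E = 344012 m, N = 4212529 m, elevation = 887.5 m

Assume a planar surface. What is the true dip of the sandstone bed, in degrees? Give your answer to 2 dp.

Let the plane be z = a·E + b·N + c.
BH-8−BH-7: 2356a − 118b = −287.4;  BH-9−BH-7: 1618a + 95b = 0.3.
Solving gives a = −0.06575, b = 1.12291.
Gradient magnitude |∇z| = √(a² + b²) = √(0.00432 + 1.26093) = 1.12483.
True dip = arctan(1.12483) = 48.36°, dipping toward S (azimuth ≈ 177°).

48.36°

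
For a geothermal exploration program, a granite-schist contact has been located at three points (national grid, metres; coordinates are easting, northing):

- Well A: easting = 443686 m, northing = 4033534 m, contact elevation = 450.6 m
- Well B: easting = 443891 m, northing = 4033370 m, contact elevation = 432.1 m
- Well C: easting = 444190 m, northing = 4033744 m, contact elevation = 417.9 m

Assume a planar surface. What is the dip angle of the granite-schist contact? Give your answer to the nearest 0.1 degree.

4.4°

Two edge vectors: Well A→Well B = (205, -164, -18.5), Well A→Well C = (504, 210, -32.7).
Normal n = (Well A→Well B) × (Well A→Well C) = (9247.8, -2620.5, 125706).
So ∂z/∂easting = −n_x/n_z = −0.07357 and ∂z/∂northing = −n_y/n_z = 0.02085.
Gradient magnitude |∇z| = √(a² + b²) = √(0.00541 + 0.00043) = 0.07646.
True dip = arctan(0.07646) = 4.4°, dipping toward ESE (azimuth ≈ 106°).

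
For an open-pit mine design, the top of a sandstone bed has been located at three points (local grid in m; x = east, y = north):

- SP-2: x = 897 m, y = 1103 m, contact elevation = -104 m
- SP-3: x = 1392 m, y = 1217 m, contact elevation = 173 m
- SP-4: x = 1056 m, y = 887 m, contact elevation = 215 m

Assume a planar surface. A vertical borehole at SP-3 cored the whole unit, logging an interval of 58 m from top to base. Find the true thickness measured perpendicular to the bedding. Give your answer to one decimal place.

37.3 m

Let the plane be z = a·x + b·y + c.
SP-3−SP-2: 495a + 114b = 277;  SP-4−SP-2: 159a − 216b = 319.
Solving gives a = 0.76930, b = −0.91056.
|∇z| = √(a²+b²) = 1.19203, so dip δ = arctan(1.19203) = 50.01°.
True thickness = vertical thickness × cos δ = 58 × cos 50.01° = 37.3 m.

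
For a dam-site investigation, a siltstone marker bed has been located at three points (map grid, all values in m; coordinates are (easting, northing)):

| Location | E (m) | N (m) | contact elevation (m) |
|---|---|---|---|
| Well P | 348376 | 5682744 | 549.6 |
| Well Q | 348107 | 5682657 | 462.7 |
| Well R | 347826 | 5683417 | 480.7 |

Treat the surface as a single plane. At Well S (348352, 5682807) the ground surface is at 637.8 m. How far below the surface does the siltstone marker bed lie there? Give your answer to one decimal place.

Let the plane be z = a·E + b·N + c.
Well Q−Well P: −269a − 87b = −86.9;  Well R−Well P: −550a + 673b = −68.9.
Solving gives a = 0.281702325, b = 0.127839938.
Then c = 549.6 − a·348376 − b·5682744 = −824070.37.
At (348352, 5682807): z_contact = 98131.57 + 726489.70 − 824070.37 = 550.89 m.
Depth below ground = 637.8 − 550.89 = 86.9 m.

86.9 m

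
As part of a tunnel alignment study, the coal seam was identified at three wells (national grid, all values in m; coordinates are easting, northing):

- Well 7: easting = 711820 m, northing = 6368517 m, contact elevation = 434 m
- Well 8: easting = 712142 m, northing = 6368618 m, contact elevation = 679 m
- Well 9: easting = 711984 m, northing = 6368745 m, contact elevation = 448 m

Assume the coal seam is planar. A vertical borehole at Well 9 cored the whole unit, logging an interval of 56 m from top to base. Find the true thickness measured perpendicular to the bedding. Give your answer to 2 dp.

36.84 m

Two edge vectors: Well 7→Well 8 = (322, 101, 245), Well 7→Well 9 = (164, 228, 14).
Normal n = (Well 7→Well 8) × (Well 7→Well 9) = (-54446, 35672, 56852).
So ∂z/∂easting = −n_x/n_z = 0.95768 and ∂z/∂northing = −n_y/n_z = −0.62745.
|∇z| = √(a²+b²) = 1.14492, so dip δ = arctan(1.14492) = 48.87°.
True thickness = vertical thickness × cos δ = 56 × cos 48.87° = 36.84 m.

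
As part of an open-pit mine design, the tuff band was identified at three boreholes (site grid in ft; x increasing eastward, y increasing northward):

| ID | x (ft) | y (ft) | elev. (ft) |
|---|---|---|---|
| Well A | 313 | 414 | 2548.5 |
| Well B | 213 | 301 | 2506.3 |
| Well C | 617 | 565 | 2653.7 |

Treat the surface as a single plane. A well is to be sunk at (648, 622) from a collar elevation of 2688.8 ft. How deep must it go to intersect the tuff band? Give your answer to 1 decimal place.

19.4 ft

Two edge vectors: Well A→Well B = (-100, -113, -42.2), Well A→Well C = (304, 151, 105.2).
Normal n = (Well A→Well B) × (Well A→Well C) = (-5515.4, -2308.8, 19252).
So ∂z/∂x = −n_x/n_z = 0.28648 and ∂z/∂y = −n_y/n_z = 0.11993.
Intercept c from Well A: 2548.5 − 89.67 − 49.65 = 2409.18.
At (648, 622): z_contact = 185.64 + 74.59 + 2409.18 = 2669.42 ft.
Depth below ground = 2688.8 − 2669.42 = 19.4 ft.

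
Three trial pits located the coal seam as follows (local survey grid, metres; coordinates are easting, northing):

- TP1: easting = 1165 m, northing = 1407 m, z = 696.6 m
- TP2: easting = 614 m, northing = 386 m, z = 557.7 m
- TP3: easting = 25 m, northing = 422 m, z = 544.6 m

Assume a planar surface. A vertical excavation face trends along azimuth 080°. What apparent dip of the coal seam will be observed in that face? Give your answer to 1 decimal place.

2.9°

Two edge vectors: TP1→TP2 = (-551, -1021, -138.9), TP1→TP3 = (-1140, -985, -152).
Normal n = (TP1→TP2) × (TP1→TP3) = (18375.5, 74594, -621205).
So ∂z/∂easting = −n_x/n_z = 0.02958 and ∂z/∂northing = −n_y/n_z = 0.12008.
Unit vector along 080° is (sin 80°, cos 80°) = (0.9848, 0.1736).
Slope in that direction = a·(0.9848) + b·(0.1736) = 0.04998.
Apparent dip = arctan|0.04998| = 2.9° (true dip is 7.0°, so apparent ≤ true as expected).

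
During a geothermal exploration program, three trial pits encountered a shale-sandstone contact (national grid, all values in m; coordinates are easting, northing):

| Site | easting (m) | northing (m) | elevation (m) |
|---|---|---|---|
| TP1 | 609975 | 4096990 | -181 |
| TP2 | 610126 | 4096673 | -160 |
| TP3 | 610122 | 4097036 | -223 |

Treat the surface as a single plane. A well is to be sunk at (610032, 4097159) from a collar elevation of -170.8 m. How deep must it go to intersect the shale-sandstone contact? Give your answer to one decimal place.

53.1 m

Two edge vectors: TP1→TP2 = (151, -317, 21), TP1→TP3 = (147, 46, -42).
Normal n = (TP1→TP2) × (TP1→TP3) = (12348, 9429, 53545).
So ∂z/∂easting = −n_x/n_z = −0.230609767 and ∂z/∂northing = −n_y/n_z = −0.176094873.
Intercept c from TP1: -181 + 140666.19 + 721458.94 = 861944.13.
At (610032, 4097159): z_contact = −140679.34 − 721488.70 + 861944.13 = -223.90 m.
Depth below ground = -170.8 − (-223.90) = 53.1 m.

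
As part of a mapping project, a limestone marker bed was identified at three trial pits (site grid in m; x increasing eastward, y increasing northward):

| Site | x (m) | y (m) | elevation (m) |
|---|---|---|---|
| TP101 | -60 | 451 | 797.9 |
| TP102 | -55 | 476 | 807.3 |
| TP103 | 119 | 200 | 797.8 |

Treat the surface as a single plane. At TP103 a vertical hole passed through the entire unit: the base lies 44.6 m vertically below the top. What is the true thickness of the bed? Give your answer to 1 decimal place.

Two edge vectors: TP101→TP102 = (5, 25, 9.4), TP101→TP103 = (179, -251, -0.1).
Normal n = (TP101→TP102) × (TP101→TP103) = (2356.9, 1683.1, -5730).
So ∂z/∂x = −n_x/n_z = 0.41133 and ∂z/∂y = −n_y/n_z = 0.29373.
|∇z| = √(a²+b²) = 0.50544, so dip δ = arctan(0.50544) = 26.81°.
True thickness = vertical thickness × cos δ = 44.6 × cos 26.81° = 39.8 m.

39.8 m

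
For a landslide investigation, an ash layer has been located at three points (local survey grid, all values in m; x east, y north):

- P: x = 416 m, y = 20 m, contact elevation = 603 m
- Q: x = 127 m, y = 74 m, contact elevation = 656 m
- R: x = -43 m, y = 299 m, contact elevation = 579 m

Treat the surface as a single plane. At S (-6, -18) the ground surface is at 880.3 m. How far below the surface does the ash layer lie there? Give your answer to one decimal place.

Let the plane be z = a·x + b·y + c.
Q−P: −289a + 54b = 53;  R−P: −459a + 279b = −24.
Solving gives a = −0.28799, b = −0.55982.
Then c = 603 − a·416 − b·20 = 734.00.
At (-6, -18): z_contact = 1.73 + 10.08 + 734.00 = 745.81 m.
Depth below ground = 880.3 − 745.81 = 134.5 m.

134.5 m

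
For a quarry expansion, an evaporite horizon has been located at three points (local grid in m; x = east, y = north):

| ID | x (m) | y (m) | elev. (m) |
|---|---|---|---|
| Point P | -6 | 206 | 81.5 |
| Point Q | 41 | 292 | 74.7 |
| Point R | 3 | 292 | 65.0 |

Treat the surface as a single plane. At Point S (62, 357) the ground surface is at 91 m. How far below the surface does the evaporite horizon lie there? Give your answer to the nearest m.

25 m

Let the plane be z = a·x + b·y + c.
Point Q−Point P: 47a + 86b = −6.8;  Point R−Point P: 9a + 86b = −16.5.
Solving gives a = 0.25526, b = −0.21857.
Then c = 81.5 − a·-6 − b·206 = 128.06.
At (62, 357): z_contact = 15.8 − 78.0 + 128.06 = 65.9 m.
Depth below ground = 91 − 65.9 = 25 m.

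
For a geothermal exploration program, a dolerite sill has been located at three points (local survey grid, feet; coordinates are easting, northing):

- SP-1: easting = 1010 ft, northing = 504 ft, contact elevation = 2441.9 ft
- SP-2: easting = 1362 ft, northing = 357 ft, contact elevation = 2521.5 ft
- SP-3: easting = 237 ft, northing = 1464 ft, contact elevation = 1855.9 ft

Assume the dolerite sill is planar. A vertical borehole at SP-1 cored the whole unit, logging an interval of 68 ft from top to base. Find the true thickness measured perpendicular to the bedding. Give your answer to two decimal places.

Two edge vectors: SP-1→SP-2 = (352, -147, 79.6), SP-1→SP-3 = (-773, 960, -586).
Normal n = (SP-1→SP-2) × (SP-1→SP-3) = (9726, 144741.2, 224289).
So ∂z/∂easting = −n_x/n_z = −0.04336 and ∂z/∂northing = −n_y/n_z = −0.64533.
|∇z| = √(a²+b²) = 0.64679, so dip δ = arctan(0.64679) = 32.89°.
True thickness = vertical thickness × cos δ = 68 × cos 32.89° = 57.10 ft.

57.10 ft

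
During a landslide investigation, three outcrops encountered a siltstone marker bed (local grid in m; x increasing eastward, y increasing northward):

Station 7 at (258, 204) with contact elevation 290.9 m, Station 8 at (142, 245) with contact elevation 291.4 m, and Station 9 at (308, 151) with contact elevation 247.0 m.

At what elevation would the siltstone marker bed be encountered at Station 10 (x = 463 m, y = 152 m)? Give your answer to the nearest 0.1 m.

Let the plane be z = a·x + b·y + c.
Station 8−Station 7: −116a + 41b = 0.5;  Station 9−Station 7: 50a − 53b = −43.9.
Solving gives a = 0.43275, b = 1.23655.
Then c = 290.9 − a·258 − b·204 = −73.01.
At (463, 152): z = 200.4 + 188.0 − 73.01 = 315.3 m.

315.3 m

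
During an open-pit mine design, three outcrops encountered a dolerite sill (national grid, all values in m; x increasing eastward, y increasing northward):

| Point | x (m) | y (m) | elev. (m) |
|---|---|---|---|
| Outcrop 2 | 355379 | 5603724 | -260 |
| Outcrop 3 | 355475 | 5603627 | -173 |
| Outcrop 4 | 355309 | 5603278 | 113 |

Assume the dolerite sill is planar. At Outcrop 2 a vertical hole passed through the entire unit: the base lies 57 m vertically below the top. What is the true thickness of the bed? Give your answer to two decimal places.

43.51 m

Two edge vectors: Outcrop 2→Outcrop 3 = (96, -97, 87), Outcrop 2→Outcrop 4 = (-70, -446, 373).
Normal n = (Outcrop 2→Outcrop 3) × (Outcrop 2→Outcrop 4) = (2621, -41898, -49606).
So ∂z/∂x = −n_x/n_z = 0.05284 and ∂z/∂y = −n_y/n_z = −0.84462.
|∇z| = √(a²+b²) = 0.84627, so dip δ = arctan(0.84627) = 40.24°.
True thickness = vertical thickness × cos δ = 57 × cos 40.24° = 43.51 m.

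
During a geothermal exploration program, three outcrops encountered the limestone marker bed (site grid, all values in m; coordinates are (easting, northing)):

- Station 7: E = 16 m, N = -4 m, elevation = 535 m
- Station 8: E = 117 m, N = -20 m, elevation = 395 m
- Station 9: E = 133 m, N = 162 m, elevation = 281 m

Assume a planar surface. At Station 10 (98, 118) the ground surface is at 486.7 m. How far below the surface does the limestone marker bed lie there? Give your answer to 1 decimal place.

132.5 m

Two edge vectors: Station 7→Station 8 = (101, -16, -140), Station 7→Station 9 = (117, 166, -254).
Normal n = (Station 7→Station 8) × (Station 7→Station 9) = (27304, 9274, 18638).
So ∂z/∂E = −n_x/n_z = −1.46496 and ∂z/∂N = −n_y/n_z = −0.49759.
Intercept c from Station 7: 535 + 23.44 − 1.99 = 556.45.
At (98, 118): z_contact = −143.57 − 58.72 + 556.45 = 354.17 m.
Depth below ground = 486.7 − 354.17 = 132.5 m.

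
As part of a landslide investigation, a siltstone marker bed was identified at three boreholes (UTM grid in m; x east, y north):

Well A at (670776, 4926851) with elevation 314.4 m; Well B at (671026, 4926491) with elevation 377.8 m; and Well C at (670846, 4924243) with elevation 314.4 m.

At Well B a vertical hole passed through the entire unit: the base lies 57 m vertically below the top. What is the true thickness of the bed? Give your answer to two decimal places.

Two edge vectors: Well A→Well B = (250, -360, 63.4), Well A→Well C = (70, -2608, 0).
Normal n = (Well A→Well B) × (Well A→Well C) = (165347.2, 4438, -626800).
So ∂z/∂x = −n_x/n_z = 0.26380 and ∂z/∂y = −n_y/n_z = 0.00708.
|∇z| = √(a²+b²) = 0.26389, so dip δ = arctan(0.26389) = 14.78°.
True thickness = vertical thickness × cos δ = 57 × cos 14.78° = 55.11 m.

55.11 m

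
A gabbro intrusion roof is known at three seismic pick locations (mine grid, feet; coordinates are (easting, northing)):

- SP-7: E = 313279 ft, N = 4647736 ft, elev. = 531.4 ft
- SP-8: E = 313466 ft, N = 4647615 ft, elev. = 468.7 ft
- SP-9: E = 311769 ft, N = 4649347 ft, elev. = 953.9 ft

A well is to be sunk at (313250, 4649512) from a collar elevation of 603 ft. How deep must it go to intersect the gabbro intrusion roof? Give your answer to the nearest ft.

294 ft

Two edge vectors: SP-7→SP-8 = (187, -121, -62.7), SP-7→SP-9 = (-1510, 1611, 422.5).
Normal n = (SP-7→SP-8) × (SP-7→SP-9) = (49887.2, 15669.5, 118547).
So ∂z/∂E = −n_x/n_z = −0.42082212 and ∂z/∂N = −n_y/n_z = −0.13217964.
Intercept c from SP-7: 531.4 + 131834.73 + 614336.08 = 746702.21.
At (313250, 4649512): z_contact = −131822.5 − 614570.8 + 746702.21 = 308.9 ft.
Depth below ground = 603 − 308.9 = 294 ft.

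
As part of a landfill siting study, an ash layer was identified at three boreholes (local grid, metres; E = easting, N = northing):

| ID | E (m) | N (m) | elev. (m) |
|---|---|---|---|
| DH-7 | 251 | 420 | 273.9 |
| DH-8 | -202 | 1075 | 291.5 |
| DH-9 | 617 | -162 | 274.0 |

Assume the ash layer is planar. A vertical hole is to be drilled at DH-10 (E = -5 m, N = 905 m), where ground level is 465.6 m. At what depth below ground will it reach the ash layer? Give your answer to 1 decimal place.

212.9 m

Let the plane be z = a·E + b·N + c.
DH-8−DH-7: −453a + 655b = 17.6;  DH-9−DH-7: 366a − 582b = 0.1.
Solving gives a = −0.431038, b = −0.271237.
Then c = 273.9 − a·251 − b·420 = 496.01.
At (-5, 905): z_contact = 2.16 − 245.47 + 496.01 = 252.70 m.
Depth below ground = 465.6 − 252.70 = 212.9 m.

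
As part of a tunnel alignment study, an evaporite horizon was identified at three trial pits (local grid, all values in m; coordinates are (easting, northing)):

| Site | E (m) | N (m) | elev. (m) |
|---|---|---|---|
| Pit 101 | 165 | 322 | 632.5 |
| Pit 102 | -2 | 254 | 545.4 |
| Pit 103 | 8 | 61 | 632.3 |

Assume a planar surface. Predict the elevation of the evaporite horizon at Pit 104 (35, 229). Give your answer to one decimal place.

Let the plane be z = a·E + b·N + c.
Pit 102−Pit 101: −167a − 68b = −87.1;  Pit 103−Pit 101: −157a − 261b = −0.2.
Solving gives a = 0.69033, b = −0.41449.
Then c = 632.5 − a·165 − b·322 = 652.06.
At (35, 229): z = 24.2 − 94.9 + 652.06 = 581.3 m.

581.3 m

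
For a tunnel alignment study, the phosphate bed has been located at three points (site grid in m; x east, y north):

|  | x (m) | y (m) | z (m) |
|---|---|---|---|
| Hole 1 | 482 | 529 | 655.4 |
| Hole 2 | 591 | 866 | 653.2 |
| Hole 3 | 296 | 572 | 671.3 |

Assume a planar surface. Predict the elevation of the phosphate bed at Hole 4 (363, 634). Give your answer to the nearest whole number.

Two edge vectors: Hole 1→Hole 2 = (109, 337, -2.2), Hole 1→Hole 3 = (-186, 43, 15.9).
Normal n = (Hole 1→Hole 2) × (Hole 1→Hole 3) = (5452.9, -1323.9, 67369).
So ∂z/∂x = −n_x/n_z = −0.08094 and ∂z/∂y = −n_y/n_z = 0.01965.
Intercept c from Hole 1: 655.4 + 39.01 − 10.40 = 684.02.
At (363, 634): z = −29.4 + 12.5 + 684.02 = 667.1 m.

667 m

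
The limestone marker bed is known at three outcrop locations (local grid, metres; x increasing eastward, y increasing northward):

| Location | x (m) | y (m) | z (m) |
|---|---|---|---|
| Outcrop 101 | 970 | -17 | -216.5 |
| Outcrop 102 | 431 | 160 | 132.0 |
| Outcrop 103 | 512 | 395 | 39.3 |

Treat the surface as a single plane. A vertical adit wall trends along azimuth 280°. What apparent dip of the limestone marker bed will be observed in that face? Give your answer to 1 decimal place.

Two edge vectors: Outcrop 101→Outcrop 102 = (-539, 177, 348.5), Outcrop 101→Outcrop 103 = (-458, 412, 255.8).
Normal n = (Outcrop 101→Outcrop 102) × (Outcrop 101→Outcrop 103) = (-98305.4, -21736.8, -141002).
So ∂z/∂x = −n_x/n_z = −0.69719 and ∂z/∂y = −n_y/n_z = −0.15416.
Unit vector along 280° is (sin 280°, cos 280°) = (-0.9848, 0.1736).
Slope in that direction = a·(-0.9848) + b·(0.1736) = 0.65983.
Apparent dip = arctan|0.65983| = 33.4° (true dip is 35.5°, so apparent ≤ true as expected).

33.4°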